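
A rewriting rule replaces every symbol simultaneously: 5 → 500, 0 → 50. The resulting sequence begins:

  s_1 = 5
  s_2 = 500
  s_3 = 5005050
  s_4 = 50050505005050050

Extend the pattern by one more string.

φ(50050505005050050) expands symbol-by-symbol to 500 50 50 500 50 500 50 500 50 50 500 50 500 50 50 500 50; joining the 17 pieces gives the next term.

50050505005050050500505050050500505050050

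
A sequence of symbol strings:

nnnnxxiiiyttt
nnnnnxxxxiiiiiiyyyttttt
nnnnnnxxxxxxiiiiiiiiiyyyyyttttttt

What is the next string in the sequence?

Each string has the form n^{n+3} x^{2n} i^{3n} y^{2n-1} t^{2n+1} (n = 1, 2, …).
Setting n = 4 gives 7, 8, 12, 7, 9 characters in each block.

nnnnnnnxxxxxxxxiiiiiiiiiiiiyyyyyyyttttttttt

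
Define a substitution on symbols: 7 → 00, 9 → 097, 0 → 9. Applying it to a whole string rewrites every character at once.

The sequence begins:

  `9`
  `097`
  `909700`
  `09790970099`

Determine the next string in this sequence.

Apply φ to 09790970099 symbol by symbol: 0→9, 9→097, 7→00, 9→097, 0→9, 9→097, 7→00, 0→9, 0→9, 9→097, 9→097; joined: 9 097 00 097 9 097 00 9 9 097 097.

90970009790970099097097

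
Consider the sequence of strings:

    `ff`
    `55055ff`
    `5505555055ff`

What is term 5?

Each term is the previous one with 55055 prepended.
From 5505555055ff, 2 further steps: 5505555055ff → 550555505555055ff → (answer).

55055550555505555055ff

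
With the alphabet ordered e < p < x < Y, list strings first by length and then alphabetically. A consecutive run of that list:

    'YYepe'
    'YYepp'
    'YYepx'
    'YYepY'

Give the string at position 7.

Continuing the enumeration 3 steps past YYepY: YYepY → YYexe → YYexp → (answer).

YYexx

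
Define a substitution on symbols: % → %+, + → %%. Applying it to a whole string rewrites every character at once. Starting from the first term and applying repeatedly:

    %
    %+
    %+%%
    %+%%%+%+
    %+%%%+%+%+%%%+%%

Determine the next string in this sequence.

Rewriting the 16 symbols of %+%%%+%+%+%%%+%% one by one yields %+ %% %+ %+ %+ %% %+ %% %+ %% %+ %+ %+ %% %+ %+; concatenated:

%+%%%+%+%+%%%+%%%+%%%+%+%+%%%+%+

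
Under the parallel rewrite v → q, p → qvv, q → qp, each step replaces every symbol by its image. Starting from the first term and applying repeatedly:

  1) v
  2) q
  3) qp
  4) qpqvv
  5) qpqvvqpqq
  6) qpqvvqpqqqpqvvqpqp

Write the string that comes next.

qpqvvqpqqqpqvvqpqpqpqvvqpqqqpqvvqpqvv

Applying the rule to each of the 18 symbols of qpqvvqpqqqpqvvqpqp gives the pieces qp qvv qp q q qp qvv qp qp qp qvv qp q q qp qvv qp qvv, which concatenate to the answer.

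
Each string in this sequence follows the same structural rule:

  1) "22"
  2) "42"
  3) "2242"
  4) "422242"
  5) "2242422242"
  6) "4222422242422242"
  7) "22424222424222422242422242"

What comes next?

This is a Fibonacci-style word recurrence s(k) = s(k−2)·s(k−1): e.g. 22·42 = 2242.
Continuing: 4222422242422242 · 22424222424222422242422242 gives term 8.

422242224242224222424222424222422242422242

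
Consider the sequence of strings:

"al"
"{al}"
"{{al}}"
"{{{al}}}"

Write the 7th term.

{{{{{{al}}}}}}

Every step adds { to the front and } to the end of the previous string.
From {{{al}}}, 3 further steps: {{{al}}} → {{{{al}}}} → {{{{{al}}}}} → (answer).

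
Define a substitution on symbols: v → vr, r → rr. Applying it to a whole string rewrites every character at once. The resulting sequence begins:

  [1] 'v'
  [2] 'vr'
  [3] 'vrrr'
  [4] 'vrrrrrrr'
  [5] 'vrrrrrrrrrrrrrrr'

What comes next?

Rewriting the 16 symbols of vrrrrrrrrrrrrrrr one by one yields vr rr rr rr rr rr rr rr rr rr rr rr rr rr rr rr; concatenated:

vrrrrrrrrrrrrrrrrrrrrrrrrrrrrrrr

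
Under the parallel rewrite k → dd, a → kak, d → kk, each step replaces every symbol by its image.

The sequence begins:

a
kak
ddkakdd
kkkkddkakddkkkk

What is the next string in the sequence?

ddddddddkkkkddkakddkkkkdddddddd

Replace each of the 15 characters of kkkkddkakddkkkk in place — dd dd dd dd kk kk dd kak dd kk kk dd dd dd dd — and concatenate.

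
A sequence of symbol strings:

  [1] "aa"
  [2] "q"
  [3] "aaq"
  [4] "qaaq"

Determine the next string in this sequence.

aaqqaaq

From term 3 onward, concatenate the second-to-last term with the last: aa·q = aaq, q·aaq = qaaq, …
So term 5 is aaq·qaaq.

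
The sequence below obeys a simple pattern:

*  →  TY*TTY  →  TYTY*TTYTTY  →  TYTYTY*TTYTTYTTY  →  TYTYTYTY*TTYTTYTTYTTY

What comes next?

s(k+1) = TY·s(k)·TTY, so each term gains TY as a prefix and TTY as a suffix.
Applying this once more to TYTYTYTY*TTYTTYTTYTTY:

TYTYTYTYTY*TTYTTYTTYTTYTTY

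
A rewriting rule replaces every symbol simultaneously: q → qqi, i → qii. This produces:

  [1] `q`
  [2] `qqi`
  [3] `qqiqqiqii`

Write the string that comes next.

qqiqqiqiiqqiqqiqiiqqiqiiqii

Expanding qqiqqiqii: q→qqi, q→qqi, i→qii, q→qqi, q→qqi, i→qii, q→qqi, i→qii, i→qii. Concatenated: qqi qqi qii qqi qqi qii qqi qii qii.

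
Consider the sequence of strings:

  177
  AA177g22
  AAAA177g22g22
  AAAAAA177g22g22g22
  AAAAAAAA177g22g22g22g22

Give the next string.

s(k+1) = AA·s(k)·g22, so each term gains AA as a prefix and g22 as a suffix.
So the next term is AA·AAAAAAAA177g22g22g22g22·g22.

AAAAAAAAAA177g22g22g22g22g22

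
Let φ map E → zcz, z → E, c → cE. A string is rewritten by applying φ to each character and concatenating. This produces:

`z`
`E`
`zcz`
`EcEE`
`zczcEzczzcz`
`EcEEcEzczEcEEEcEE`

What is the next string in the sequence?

Replace each of the 17 characters of EcEEcEzczEcEEEcEE in place — zcz cE zcz zcz cE zcz E cE E zcz cE zcz zcz zcz cE zcz zcz — and concatenate.

zczcEzczzczcEzczEcEEzczcEzczzczzczcEzczzcz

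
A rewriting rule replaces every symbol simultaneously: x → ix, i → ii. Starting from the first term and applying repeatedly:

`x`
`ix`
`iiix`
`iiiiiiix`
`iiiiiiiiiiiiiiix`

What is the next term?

iiiiiiiiiiiiiiiiiiiiiiiiiiiiiiix

Applying the rule to each of the 16 symbols of iiiiiiiiiiiiiiix gives the pieces ii ii ii ii ii ii ii ii ii ii ii ii ii ii ii ix, which concatenate to the answer.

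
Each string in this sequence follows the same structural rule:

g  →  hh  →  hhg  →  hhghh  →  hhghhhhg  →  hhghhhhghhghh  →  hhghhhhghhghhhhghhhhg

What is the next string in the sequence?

From term 3 onward, concatenate the last term with the second-to-last: hh·g = hhg, hhg·hh = hhghh, …
The next term joins hhghhhhghhghhhhghhhhg and hhghhhhghhghh.

hhghhhhghhghhhhghhhhghhghhhhghhghh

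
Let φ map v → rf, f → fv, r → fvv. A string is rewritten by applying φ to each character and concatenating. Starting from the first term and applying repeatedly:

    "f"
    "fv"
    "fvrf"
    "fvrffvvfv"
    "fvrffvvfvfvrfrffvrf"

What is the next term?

Rewriting the 19 symbols of fvrffvvfvfvrfrffvrf one by one yields fv rf fvv fv fv rf rf fv rf fv rf fvv fv fvv fv fv rf fvv fv; concatenated:

fvrffvvfvfvrfrffvrffvrffvvfvfvvfvfvrffvvfv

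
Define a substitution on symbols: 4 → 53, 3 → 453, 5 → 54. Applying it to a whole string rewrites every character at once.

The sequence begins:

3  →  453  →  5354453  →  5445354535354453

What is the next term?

545353544535453544535445354535354453

φ(5445354535354453) expands symbol-by-symbol to 54 53 53 54 453 54 53 54 453 54 453 54 53 53 54 453; joining the 16 pieces gives the next term.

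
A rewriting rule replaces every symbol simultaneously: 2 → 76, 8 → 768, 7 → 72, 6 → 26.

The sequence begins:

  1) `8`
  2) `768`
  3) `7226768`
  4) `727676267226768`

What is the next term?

Applying the rule to each of the 15 symbols of 727676267226768 gives the pieces 72 76 72 26 72 26 76 26 72 76 76 26 72 26 768, which concatenate to the answer.

7276722672267626727676267226768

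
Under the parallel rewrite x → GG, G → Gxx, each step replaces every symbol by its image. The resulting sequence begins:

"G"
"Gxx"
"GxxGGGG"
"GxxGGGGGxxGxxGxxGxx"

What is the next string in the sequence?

GxxGGGGGxxGxxGxxGxxGxxGGGGGxxGGGGGxxGGGGGxxGGGG

φ(GxxGGGGGxxGxxGxxGxx) expands symbol-by-symbol to Gxx GG GG Gxx Gxx Gxx Gxx Gxx GG GG Gxx GG GG Gxx GG GG Gxx GG GG; joining the 19 pieces gives the next term.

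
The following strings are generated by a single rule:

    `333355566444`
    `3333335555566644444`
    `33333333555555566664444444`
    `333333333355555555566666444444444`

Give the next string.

3333333333335555555555566666644444444444

Each string has the form 3^{2n} 5^{2n-1} 6^{n} 4^{2n-1}, where the shown terms are n = 2, 3, 4, 5.
For the next term, n = 6, so the run lengths are 12, 11, 6, 11.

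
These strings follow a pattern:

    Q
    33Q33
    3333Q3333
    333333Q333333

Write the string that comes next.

33333333Q33333333

s(k+1) = 33·s(k)·33, so each term gains 33 as a prefix and 33 as a suffix.
One more step from 333333Q333333 gives the answer.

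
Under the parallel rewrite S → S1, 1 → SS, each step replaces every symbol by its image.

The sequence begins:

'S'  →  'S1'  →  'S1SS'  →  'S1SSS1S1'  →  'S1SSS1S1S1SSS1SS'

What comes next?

Replace each of the 16 characters of S1SSS1S1S1SSS1SS in place — S1 SS S1 S1 S1 SS S1 SS S1 SS S1 S1 S1 SS S1 S1 — and concatenate.

S1SSS1S1S1SSS1SSS1SSS1S1S1SSS1S1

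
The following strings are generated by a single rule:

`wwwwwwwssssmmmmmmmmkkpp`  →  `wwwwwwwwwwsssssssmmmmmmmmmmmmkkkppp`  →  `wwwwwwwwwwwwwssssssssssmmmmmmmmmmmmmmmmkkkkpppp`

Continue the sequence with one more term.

The n-th term is 3n+1 w's then 3n-2 s's then 4n m's then n k's then n p's, where the shown terms are n = 2, 3, 4.
For the next term, n = 5, so the run lengths are 16, 13, 20, 5, 5.

wwwwwwwwwwwwwwwwsssssssssssssmmmmmmmmmmmmmmmmmmmmkkkkkppppp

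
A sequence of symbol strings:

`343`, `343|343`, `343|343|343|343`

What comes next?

343|343|343|343|343|343|343|343

s(k+1) = s(k)·|·s(k) — each term doubles the last with '|' between the halves.
So the next term is two copies of 343|343|343|343 with '|' between the halves.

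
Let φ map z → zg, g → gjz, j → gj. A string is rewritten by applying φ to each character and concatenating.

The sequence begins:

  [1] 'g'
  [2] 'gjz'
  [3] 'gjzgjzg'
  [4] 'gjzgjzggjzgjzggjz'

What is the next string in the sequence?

Replace each of the 17 characters of gjzgjzggjzgjzggjz in place — gjz gj zg gjz gj zg gjz gjz gj zg gjz gj zg gjz gjz gj zg — and concatenate.

gjzgjzggjzgjzggjzgjzgjzggjzgjzggjzgjzgjzg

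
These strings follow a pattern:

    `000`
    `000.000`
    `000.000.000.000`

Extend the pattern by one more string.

Every step duplicates the string with '.' between the halves.
Doubling 000.000.000.000 with '.' between the halves:

000.000.000.000.000.000.000.000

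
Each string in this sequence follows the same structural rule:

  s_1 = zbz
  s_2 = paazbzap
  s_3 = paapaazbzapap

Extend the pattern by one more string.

paapaapaazbzapapap

Every step adds paa to the front and ap to the end of the previous string.
So the next term is paa·paapaazbzapap·ap.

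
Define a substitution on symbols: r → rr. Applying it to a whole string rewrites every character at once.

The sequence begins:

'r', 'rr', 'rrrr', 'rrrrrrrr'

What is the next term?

rrrrrrrrrrrrrrrr

Rewriting each symbol of rrrrrrrr: r→rr, r→rr, r→rr, r→rr, r→rr, r→rr, r→rr, r→rr, which concatenates to rr rr rr rr rr rr rr rr.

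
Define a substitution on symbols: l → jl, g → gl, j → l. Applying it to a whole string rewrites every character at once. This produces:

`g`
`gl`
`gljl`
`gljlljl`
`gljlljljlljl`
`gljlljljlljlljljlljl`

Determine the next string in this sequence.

Rewriting the 20 symbols of gljlljljlljlljljlljl one by one yields gl jl l jl jl l jl l jl jl l jl jl l jl l jl jl l jl; concatenated:

gljlljljlljlljljlljljlljlljljlljl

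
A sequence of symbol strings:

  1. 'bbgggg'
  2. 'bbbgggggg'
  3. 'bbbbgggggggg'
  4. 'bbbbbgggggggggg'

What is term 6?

bbbbbbbgggggggggggggg

Each string has the form b^{n} g^{2n}, where the shown terms are n = 2, 3, 4, 5.
Setting n = 7 gives 7, 14 characters in each block.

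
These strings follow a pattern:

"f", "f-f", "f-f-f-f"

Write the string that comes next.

f-f-f-f-f-f-f-f

Every step duplicates the string with '-' between the halves.
So the next term is two copies of f-f-f-f with '-' between the halves.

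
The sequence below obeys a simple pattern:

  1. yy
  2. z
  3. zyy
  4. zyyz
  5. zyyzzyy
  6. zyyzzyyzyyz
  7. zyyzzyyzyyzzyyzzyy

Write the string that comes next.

This is a Fibonacci-style word recurrence s(k) = s(k−1)·s(k−2): e.g. z·yy = zyy.
The next term joins zyyzzyyzyyzzyyzzyy and zyyzzyyzyyz.

zyyzzyyzyyzzyyzzyyzyyzzyyzyyz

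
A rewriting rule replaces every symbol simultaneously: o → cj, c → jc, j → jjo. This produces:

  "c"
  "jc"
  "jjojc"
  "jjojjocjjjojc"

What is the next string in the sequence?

jjojjocjjjojjocjjcjjojjojjocjjjojc

φ(jjojjocjjjojc) expands symbol-by-symbol to jjo jjo cj jjo jjo cj jc jjo jjo jjo cj jjo jc; joining the 13 pieces gives the next term.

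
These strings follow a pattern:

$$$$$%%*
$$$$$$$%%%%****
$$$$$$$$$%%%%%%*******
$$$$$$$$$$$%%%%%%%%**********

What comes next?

Each string has the form $^{2n+3} %^{2n} *^{3n-2} (n = 1, 2, …).
For the next term, n = 5, so the run lengths are 13, 10, 13.

$$$$$$$$$$$$$%%%%%%%%%%*************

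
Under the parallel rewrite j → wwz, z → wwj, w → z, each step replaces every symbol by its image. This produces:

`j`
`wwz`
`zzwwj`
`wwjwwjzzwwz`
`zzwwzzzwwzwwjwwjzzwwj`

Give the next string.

φ(zzwwzzzwwzwwjwwjzzwwj) expands symbol-by-symbol to wwj wwj z z wwj wwj wwj z z wwj z z wwz z z wwz wwj wwj z z wwz; joining the 21 pieces gives the next term.

wwjwwjzzwwjwwjwwjzzwwjzzwwzzzwwzwwjwwjzzwwz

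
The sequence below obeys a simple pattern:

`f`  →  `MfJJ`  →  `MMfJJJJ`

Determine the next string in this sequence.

Every step adds M to the front and JJ to the end of the previous string.
One more step from MMfJJJJ gives the answer.

MMMfJJJJJJ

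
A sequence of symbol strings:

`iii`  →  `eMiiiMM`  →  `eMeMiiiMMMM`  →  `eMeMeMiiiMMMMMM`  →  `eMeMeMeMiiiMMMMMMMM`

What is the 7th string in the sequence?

eMeMeMeMeMeMiiiMMMMMMMMMMMM

s(k+1) = eM·s(k)·MM, so each term gains eM as a prefix and MM as a suffix.
From eMeMeMeMiiiMMMMMMMM, 2 further steps: eMeMeMeMiiiMMMMMMMM → eMeMeMeMeMiiiMMMMMMMMMM → (answer).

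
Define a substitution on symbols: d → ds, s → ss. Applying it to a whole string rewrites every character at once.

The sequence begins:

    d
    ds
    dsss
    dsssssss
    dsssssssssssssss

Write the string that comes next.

φ(dsssssssssssssss) expands symbol-by-symbol to ds ss ss ss ss ss ss ss ss ss ss ss ss ss ss ss; joining the 16 pieces gives the next term.

dsssssssssssssssssssssssssssssss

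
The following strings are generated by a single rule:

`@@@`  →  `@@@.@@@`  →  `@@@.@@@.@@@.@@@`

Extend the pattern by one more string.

Every step duplicates the string with '.' between the halves.
Doubling @@@.@@@.@@@.@@@ with '.' between the halves:

@@@.@@@.@@@.@@@.@@@.@@@.@@@.@@@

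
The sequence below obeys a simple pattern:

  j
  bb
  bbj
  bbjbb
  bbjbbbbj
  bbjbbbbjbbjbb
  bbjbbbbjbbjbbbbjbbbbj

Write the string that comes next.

This is a Fibonacci-style word recurrence s(k) = s(k−1)·s(k−2): e.g. bb·j = bbj.
The next term joins bbjbbbbjbbjbbbbjbbbbj and bbjbbbbjbbjbb.

bbjbbbbjbbjbbbbjbbbbjbbjbbbbjbbjbb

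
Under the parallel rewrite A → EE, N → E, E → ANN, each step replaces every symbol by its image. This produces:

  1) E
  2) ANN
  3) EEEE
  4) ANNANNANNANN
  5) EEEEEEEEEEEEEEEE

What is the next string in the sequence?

Replace each of the 16 characters of EEEEEEEEEEEEEEEE in place — ANN ANN ANN ANN ANN ANN ANN ANN ANN ANN ANN ANN ANN ANN ANN ANN — and concatenate.

ANNANNANNANNANNANNANNANNANNANNANNANNANNANNANNANN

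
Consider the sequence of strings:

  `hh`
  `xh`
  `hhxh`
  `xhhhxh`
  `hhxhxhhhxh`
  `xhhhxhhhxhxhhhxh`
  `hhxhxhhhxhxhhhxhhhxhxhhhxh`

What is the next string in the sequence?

Each term (from the third on) is the two preceding terms concatenated in order: term 3 = hh·xh = hhxh.
Continuing: xhhhxhhhxhxhhhxh · hhxhxhhhxhxhhhxhhhxhxhhhxh gives term 8.

xhhhxhhhxhxhhhxhhhxhxhhhxhxhhhxhhhxhxhhhxh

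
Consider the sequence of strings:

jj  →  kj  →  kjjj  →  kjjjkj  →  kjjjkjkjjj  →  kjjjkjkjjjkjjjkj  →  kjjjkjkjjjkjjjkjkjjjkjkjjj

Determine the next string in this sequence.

This is a Fibonacci-style word recurrence s(k) = s(k−1)·s(k−2): e.g. kj·jj = kjjj.
So term 8 is kjjjkjkjjjkjjjkjkjjjkjkjjj·kjjjkjkjjjkjjjkj.

kjjjkjkjjjkjjjkjkjjjkjkjjjkjjjkjkjjjkjjjkj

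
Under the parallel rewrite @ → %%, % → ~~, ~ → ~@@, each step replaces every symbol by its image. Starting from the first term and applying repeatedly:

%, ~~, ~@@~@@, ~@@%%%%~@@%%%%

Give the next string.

Replace each of the 14 characters of ~@@%%%%~@@%%%% in place — ~@@ %% %% ~~ ~~ ~~ ~~ ~@@ %% %% ~~ ~~ ~~ ~~ — and concatenate.

~@@%%%%~~~~~~~~~@@%%%%~~~~~~~~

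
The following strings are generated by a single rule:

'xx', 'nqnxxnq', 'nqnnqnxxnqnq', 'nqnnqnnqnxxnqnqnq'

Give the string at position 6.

Each term wraps the previous one in nqn on the left and nq on the right.
From nqnnqnnqnxxnqnqnq, 2 further steps: nqnnqnnqnxxnqnqnq → nqnnqnnqnnqnxxnqnqnqnq → (answer).

nqnnqnnqnnqnnqnxxnqnqnqnqnq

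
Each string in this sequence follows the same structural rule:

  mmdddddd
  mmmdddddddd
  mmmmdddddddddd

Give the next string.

Each string has the form m^{n-1} d^{2n}, where the shown terms are n = 3, 4, 5.
Setting n = 6 gives 5, 12 characters in each block.

mmmmmdddddddddddd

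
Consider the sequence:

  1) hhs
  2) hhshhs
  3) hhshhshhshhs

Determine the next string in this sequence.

Every step duplicates the string.
Doubling hhshhshhshhs:

hhshhshhshhshhshhshhshhs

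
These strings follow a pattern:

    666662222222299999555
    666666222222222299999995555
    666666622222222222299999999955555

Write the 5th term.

666666666222222222222222299999999999995555555

Each string has the form 6^{n+2} 2^{2n+2} 9^{2n-1} 5^{n}, where the shown terms are n = 3, 4, 5.
At n = 7 the blocks have lengths 9, 16, 13, 7.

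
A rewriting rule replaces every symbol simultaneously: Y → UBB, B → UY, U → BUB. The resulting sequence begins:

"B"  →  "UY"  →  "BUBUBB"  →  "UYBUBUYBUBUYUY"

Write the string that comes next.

BUBUBBUYBUBUYBUBUBBUYBUBUYBUBUBBBUBUBB

Replace each of the 14 characters of UYBUBUYBUBUYUY in place — BUB UBB UY BUB UY BUB UBB UY BUB UY BUB UBB BUB UBB — and concatenate.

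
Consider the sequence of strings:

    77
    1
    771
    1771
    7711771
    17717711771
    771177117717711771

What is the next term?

17717711771771177117717711771

This is a Fibonacci-style word recurrence s(k) = s(k−2)·s(k−1): e.g. 77·1 = 771.
So term 8 is 17717711771·771177117717711771.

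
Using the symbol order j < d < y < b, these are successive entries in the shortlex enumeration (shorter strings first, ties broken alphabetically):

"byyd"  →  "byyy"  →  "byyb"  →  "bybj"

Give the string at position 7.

Advancing 3 positions from bybj through bybj → bybd → byby reaches term 7.

bybb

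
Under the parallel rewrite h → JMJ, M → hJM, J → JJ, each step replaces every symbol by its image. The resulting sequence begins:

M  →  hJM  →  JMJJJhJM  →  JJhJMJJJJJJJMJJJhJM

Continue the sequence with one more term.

φ(JJhJMJJJJJJJMJJJhJM) expands symbol-by-symbol to JJ JJ JMJ JJ hJM JJ JJ JJ JJ JJ JJ JJ hJM JJ JJ JJ JMJ JJ hJM; joining the 19 pieces gives the next term.

JJJJJMJJJhJMJJJJJJJJJJJJJJhJMJJJJJJJMJJJhJM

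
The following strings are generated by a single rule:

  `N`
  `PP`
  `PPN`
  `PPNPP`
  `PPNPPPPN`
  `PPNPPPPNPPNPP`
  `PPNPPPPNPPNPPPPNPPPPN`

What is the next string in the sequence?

From term 3 onward, concatenate the last term with the second-to-last: PP·N = PPN, PPN·PP = PPNPP, …
So term 8 is PPNPPPPNPPNPPPPNPPPPN·PPNPPPPNPPNPP.

PPNPPPPNPPNPPPPNPPPPNPPNPPPPNPPNPP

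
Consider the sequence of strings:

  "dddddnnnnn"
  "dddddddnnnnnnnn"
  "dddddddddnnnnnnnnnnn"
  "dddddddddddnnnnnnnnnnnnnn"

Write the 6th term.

The n-th term is 2n+1 d's then 3n-1 n's, where the shown terms are n = 2, 3, 4, 5.
At n = 7 the blocks have lengths 15, 20.

dddddddddddddddnnnnnnnnnnnnnnnnnnnn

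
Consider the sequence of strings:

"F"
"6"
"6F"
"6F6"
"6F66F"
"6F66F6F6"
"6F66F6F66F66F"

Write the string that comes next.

From term 3 onward, concatenate the last term with the second-to-last: 6·F = 6F, 6F·6 = 6F6, …
So term 8 is 6F66F6F66F66F·6F66F6F6.

6F66F6F66F66F6F66F6F6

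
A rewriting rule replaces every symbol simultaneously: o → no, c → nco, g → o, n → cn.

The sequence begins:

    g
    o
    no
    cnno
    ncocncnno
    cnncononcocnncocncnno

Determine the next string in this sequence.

Rewriting the 21 symbols of cnncononcocnncocncnno one by one yields nco cn cn nco no cn no cn nco no nco cn cn nco no nco cn nco cn cn no; concatenated:

ncocncnnconocnnocnncononcocncnncononcocnncocncnno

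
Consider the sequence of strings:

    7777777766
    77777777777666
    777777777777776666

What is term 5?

77777777777777777777666666

The n-th term is 3n+2 7's then n 6's, where the shown terms are n = 2, 3, 4.
At n = 6 the blocks have lengths 20, 6.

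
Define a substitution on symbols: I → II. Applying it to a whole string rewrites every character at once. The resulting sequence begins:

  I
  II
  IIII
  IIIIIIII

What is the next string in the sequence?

Expanding IIIIIIII: I→II, I→II, I→II, I→II, I→II, I→II, I→II, I→II. Concatenated: II II II II II II II II.

IIIIIIIIIIIIIIII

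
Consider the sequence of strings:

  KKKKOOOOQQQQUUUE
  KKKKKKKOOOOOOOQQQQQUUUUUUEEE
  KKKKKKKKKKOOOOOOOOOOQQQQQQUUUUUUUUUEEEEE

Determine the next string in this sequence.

Each string has the form K^{3n+1} O^{3n+1} Q^{n+3} U^{3n} E^{2n-1} (n = 1, 2, …).
For the next term, n = 4, so the run lengths are 13, 13, 7, 12, 7.

KKKKKKKKKKKKKOOOOOOOOOOOOOQQQQQQQUUUUUUUUUUUUEEEEEEE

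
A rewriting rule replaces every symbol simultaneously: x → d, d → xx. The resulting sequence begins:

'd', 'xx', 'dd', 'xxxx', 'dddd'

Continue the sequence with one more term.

xxxxxxxx

Rewriting each symbol of dddd: d→xx, d→xx, d→xx, d→xx, which concatenates to xx xx xx xx.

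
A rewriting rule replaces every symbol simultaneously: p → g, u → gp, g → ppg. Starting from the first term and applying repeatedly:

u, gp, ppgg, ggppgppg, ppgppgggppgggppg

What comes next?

φ(ppgppgggppgggppg) expands symbol-by-symbol to g g ppg g g ppg ppg ppg g g ppg ppg ppg g g ppg; joining the 16 pieces gives the next term.

ggppgggppgppgppgggppgppgppgggppg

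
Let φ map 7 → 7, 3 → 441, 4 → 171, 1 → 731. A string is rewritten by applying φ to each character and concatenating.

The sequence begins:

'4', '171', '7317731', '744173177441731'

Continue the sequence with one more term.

71711717317441731771711717317441731

Applying the rule to each of the 15 symbols of 744173177441731 gives the pieces 7 171 171 731 7 441 731 7 7 171 171 731 7 441 731, which concatenate to the answer.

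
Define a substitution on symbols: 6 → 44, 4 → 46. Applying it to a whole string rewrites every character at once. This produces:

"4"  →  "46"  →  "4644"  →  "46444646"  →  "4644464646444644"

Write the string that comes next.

Rewriting the 16 symbols of 4644464646444644 one by one yields 46 44 46 46 46 44 46 44 46 44 46 46 46 44 46 46; concatenated:

46444646464446444644464646444646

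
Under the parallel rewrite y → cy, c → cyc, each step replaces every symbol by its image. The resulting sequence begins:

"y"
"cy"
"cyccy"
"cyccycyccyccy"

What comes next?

Applying the rule to each of the 13 symbols of cyccycyccyccy gives the pieces cyc cy cyc cyc cy cyc cy cyc cyc cy cyc cyc cy, which concatenate to the answer.

cyccycyccyccycyccycyccyccycyccyccy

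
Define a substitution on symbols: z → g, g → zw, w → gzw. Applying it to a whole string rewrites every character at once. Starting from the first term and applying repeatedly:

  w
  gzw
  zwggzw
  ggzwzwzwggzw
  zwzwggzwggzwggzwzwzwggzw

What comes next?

φ(zwzwggzwggzwggzwzwzwggzw) expands symbol-by-symbol to g gzw g gzw zw zw g gzw zw zw g gzw zw zw g gzw g gzw g gzw zw zw g gzw; joining the 24 pieces gives the next term.

ggzwggzwzwzwggzwzwzwggzwzwzwggzwggzwggzwzwzwggzw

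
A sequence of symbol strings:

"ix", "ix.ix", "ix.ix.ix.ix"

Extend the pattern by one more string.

ix.ix.ix.ix.ix.ix.ix.ix

Each string is two copies of the previous one joined by '.'.
So the next term is two copies of ix.ix.ix.ix with '.' between the halves.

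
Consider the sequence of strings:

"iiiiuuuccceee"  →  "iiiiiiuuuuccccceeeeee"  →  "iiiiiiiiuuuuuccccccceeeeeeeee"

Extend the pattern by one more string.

iiiiiiiiiiuuuuuuccccccccceeeeeeeeeeee

Reading off run lengths: i runs 4, 6, 8; u runs 3, 4, 5; c runs 3, 5, 7; e runs 3, 6, 9 — each is linear in n (n = 1, 2, …).
Setting n = 4 gives 10, 6, 9, 12 characters in each block.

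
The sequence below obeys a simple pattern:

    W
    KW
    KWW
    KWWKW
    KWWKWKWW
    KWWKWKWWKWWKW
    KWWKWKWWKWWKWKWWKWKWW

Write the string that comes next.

KWWKWKWWKWWKWKWWKWKWWKWWKWKWWKWWKW

From term 3 onward, concatenate the last term with the second-to-last: KW·W = KWW, KWW·KW = KWWKW, …
So term 8 is KWWKWKWWKWWKWKWWKWKWW·KWWKWKWWKWWKW.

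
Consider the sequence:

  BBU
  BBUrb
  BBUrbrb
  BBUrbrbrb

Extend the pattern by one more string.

The strings grow by a fixed suffix rb each time.
One more step from BBUrbrbrb gives the answer.

BBUrbrbrbrb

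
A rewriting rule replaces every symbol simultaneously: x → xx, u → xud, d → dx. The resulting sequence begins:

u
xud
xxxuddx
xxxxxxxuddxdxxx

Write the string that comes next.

φ(xxxxxxxuddxdxxx) expands symbol-by-symbol to xx xx xx xx xx xx xx xud dx dx xx dx xx xx xx; joining the 15 pieces gives the next term.

xxxxxxxxxxxxxxxuddxdxxxdxxxxxxx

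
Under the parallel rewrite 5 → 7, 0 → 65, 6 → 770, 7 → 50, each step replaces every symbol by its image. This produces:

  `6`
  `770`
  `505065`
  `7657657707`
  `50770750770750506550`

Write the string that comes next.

76550506550765505065507657657707765

Applying the rule to each of the 20 symbols of 50770750770750506550 gives the pieces 7 65 50 50 65 50 7 65 50 50 65 50 7 65 7 65 770 7 7 65, which concatenate to the answer.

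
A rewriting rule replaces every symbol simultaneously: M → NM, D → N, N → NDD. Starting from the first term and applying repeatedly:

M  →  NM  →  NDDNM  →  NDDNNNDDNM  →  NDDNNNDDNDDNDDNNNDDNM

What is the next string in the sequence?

NDDNNNDDNDDNDDNNNDDNNNDDNNNDDNDDNDDNNNDDNM

φ(NDDNNNDDNDDNDDNNNDDNM) expands symbol-by-symbol to NDD N N NDD NDD NDD N N NDD N N NDD N N NDD NDD NDD N N NDD NM; joining the 21 pieces gives the next term.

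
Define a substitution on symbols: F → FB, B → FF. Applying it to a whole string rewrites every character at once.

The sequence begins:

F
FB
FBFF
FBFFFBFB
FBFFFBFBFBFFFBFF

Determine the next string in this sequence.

Rewriting the 16 symbols of FBFFFBFBFBFFFBFF one by one yields FB FF FB FB FB FF FB FF FB FF FB FB FB FF FB FB; concatenated:

FBFFFBFBFBFFFBFFFBFFFBFBFBFFFBFB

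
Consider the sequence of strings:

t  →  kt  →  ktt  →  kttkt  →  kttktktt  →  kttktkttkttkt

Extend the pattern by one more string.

kttktkttkttktkttktktt

This is a Fibonacci-style word recurrence s(k) = s(k−1)·s(k−2): e.g. kt·t = ktt.
So term 7 is kttktkttkttkt·kttktktt.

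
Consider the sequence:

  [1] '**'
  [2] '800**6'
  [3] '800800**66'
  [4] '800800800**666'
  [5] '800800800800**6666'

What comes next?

Each term wraps the previous one in 800 on the left and 6 on the right.
Applying this once more to 800800800800**6666:

800800800800800**66666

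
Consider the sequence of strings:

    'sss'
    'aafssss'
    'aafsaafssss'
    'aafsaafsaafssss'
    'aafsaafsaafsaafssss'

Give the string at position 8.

The strings grow by a fixed prefix aafs each time.
From aafsaafsaafsaafssss, 3 further steps: aafsaafsaafsaafssss → aafsaafsaafsaafsaafssss → aafsaafsaafsaafsaafsaafssss → (answer).

aafsaafsaafsaafsaafsaafsaafssss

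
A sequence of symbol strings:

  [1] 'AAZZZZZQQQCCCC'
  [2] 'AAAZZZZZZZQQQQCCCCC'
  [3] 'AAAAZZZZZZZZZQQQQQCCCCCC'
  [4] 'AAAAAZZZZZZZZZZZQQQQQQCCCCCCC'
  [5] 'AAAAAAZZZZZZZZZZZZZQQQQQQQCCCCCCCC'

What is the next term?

AAAAAAAZZZZZZZZZZZZZZZQQQQQQQQCCCCCCCCC

Each string has the form A^{n} Z^{2n+1} Q^{n+1} C^{n+2}, where the shown terms are n = 2, 3, 4, 5, 6.
At n = 7 the blocks have lengths 7, 15, 8, 9.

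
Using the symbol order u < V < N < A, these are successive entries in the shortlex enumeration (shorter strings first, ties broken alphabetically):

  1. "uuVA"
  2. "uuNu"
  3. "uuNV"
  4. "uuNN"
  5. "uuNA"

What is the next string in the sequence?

Find the rightmost character of uuNA below A, bump it to the next letter, and reset everything to its right to u.

uuAu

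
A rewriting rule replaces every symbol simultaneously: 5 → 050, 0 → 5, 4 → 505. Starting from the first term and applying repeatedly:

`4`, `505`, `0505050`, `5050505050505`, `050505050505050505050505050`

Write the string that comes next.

Rewriting the 27 symbols of 050505050505050505050505050 one by one yields 5 050 5 050 5 050 5 050 5 050 5 050 5 050 5 050 5 050 5 050 5 050 5 050 5 050 5; concatenated:

50505050505050505050505050505050505050505050505050505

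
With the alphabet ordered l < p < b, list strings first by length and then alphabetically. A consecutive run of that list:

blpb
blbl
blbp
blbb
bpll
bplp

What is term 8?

Stepping forward 2 times from bplp: bplp → bplb, then the target.

bppl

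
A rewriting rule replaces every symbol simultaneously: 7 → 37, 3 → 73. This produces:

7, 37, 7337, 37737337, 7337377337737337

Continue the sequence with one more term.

φ(7337377337737337) expands symbol-by-symbol to 37 73 73 37 73 37 37 73 73 37 37 73 37 73 73 37; joining the 16 pieces gives the next term.

37737337733737737337377337737337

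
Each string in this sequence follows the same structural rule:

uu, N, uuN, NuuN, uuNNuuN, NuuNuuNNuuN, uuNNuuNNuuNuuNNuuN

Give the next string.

Each term (from the third on) is the two preceding terms concatenated in order: term 3 = uu·N = uuN.
The next term joins NuuNuuNNuuN and uuNNuuNNuuNuuNNuuN.

NuuNuuNNuuNuuNNuuNNuuNuuNNuuN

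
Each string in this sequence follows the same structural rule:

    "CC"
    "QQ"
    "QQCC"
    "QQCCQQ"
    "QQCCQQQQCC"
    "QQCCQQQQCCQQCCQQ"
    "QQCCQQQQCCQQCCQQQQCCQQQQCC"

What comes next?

QQCCQQQQCCQQCCQQQQCCQQQQCCQQCCQQQQCCQQCCQQ

From term 3 onward, concatenate the last term with the second-to-last: QQ·CC = QQCC, QQCC·QQ = QQCCQQ, …
Continuing: QQCCQQQQCCQQCCQQQQCCQQQQCC · QQCCQQQQCCQQCCQQ gives term 8.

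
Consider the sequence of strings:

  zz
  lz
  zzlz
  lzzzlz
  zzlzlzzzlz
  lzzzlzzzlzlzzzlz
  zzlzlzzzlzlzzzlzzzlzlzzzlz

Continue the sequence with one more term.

Each term (from the third on) is the two preceding terms concatenated in order: term 3 = zz·lz = zzlz.
The next term joins lzzzlzzzlzlzzzlz and zzlzlzzzlzlzzzlzzzlzlzzzlz.

lzzzlzzzlzlzzzlzzzlzlzzzlzlzzzlzzzlzlzzzlz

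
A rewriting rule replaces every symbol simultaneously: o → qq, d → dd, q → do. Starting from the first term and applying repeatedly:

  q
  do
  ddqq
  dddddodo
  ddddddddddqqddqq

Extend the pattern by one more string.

Rewriting the 16 symbols of ddddddddddqqddqq one by one yields dd dd dd dd dd dd dd dd dd dd do do dd dd do do; concatenated:

dddddddddddddddddddddododddddodo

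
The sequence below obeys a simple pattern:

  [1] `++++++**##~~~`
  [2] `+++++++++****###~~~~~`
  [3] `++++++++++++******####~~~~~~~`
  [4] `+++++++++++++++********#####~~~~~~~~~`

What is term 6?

The n-th term is 3n+3 +'s then 2n *'s then n+1 #'s then 2n+1 ~'s (n = 1, 2, …).
For term 6, n = 6, so the run lengths are 21, 12, 7, 13.

+++++++++++++++++++++************#######~~~~~~~~~~~~~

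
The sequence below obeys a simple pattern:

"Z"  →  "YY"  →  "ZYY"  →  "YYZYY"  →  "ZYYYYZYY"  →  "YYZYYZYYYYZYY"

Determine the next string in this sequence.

Each term (from the third on) is the two preceding terms concatenated in order: term 3 = Z·YY = ZYY.
So term 7 is ZYYYYZYY·YYZYYZYYYYZYY.

ZYYYYZYYYYZYYZYYYYZYY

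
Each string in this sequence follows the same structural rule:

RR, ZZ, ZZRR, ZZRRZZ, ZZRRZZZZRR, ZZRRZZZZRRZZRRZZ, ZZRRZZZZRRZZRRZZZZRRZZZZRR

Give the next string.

ZZRRZZZZRRZZRRZZZZRRZZZZRRZZRRZZZZRRZZRRZZ

Each term (from the third on) is the previous term followed by the one before it: term 3 = ZZ·RR = ZZRR.
Continuing: ZZRRZZZZRRZZRRZZZZRRZZZZRR · ZZRRZZZZRRZZRRZZ gives term 8.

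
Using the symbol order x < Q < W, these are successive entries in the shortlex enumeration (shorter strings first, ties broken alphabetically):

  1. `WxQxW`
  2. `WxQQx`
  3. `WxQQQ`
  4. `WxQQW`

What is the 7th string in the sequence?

WxQWW

Continuing the enumeration 3 steps past WxQQW: WxQQW → WxQWx → WxQWQ → (answer).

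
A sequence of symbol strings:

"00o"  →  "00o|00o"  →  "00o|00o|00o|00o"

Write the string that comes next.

00o|00o|00o|00o|00o|00o|00o|00o

Every step duplicates the string with '|' between the halves.
One more doubling of 00o|00o|00o|00o gives the answer.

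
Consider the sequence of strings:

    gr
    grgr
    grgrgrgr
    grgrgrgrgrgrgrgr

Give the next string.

s(k+1) = s(k)·s(k) — each term doubles the last.
Doubling grgrgrgrgrgrgrgr:

grgrgrgrgrgrgrgrgrgrgrgrgrgrgrgr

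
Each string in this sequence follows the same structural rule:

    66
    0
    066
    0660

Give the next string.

This is a Fibonacci-style word recurrence s(k) = s(k−1)·s(k−2): e.g. 0·66 = 066.
The next term joins 0660 and 066.

0660066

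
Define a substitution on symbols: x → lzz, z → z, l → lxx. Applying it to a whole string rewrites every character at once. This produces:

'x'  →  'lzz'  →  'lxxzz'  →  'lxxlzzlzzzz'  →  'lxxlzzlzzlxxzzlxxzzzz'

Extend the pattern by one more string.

Rewriting the 21 symbols of lxxlzzlzzlxxzzlxxzzzz one by one yields lxx lzz lzz lxx z z lxx z z lxx lzz lzz z z lxx lzz lzz z z z z; concatenated:

lxxlzzlzzlxxzzlxxzzlxxlzzlzzzzlxxlzzlzzzzzz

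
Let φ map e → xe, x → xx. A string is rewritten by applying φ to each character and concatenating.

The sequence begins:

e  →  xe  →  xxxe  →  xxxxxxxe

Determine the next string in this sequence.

Apply φ to xxxxxxxe symbol by symbol: x→xx, x→xx, x→xx, x→xx, x→xx, x→xx, x→xx, e→xe; joined: xx xx xx xx xx xx xx xe.

xxxxxxxxxxxxxxxe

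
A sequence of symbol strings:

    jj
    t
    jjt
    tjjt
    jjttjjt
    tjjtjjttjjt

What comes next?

Each term (from the third on) is the two preceding terms concatenated in order: term 3 = jj·t = jjt.
The next term joins jjttjjt and tjjtjjttjjt.

jjttjjttjjtjjttjjt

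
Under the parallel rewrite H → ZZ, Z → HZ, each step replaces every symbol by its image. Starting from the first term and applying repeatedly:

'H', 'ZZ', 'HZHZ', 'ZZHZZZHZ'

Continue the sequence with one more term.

HZHZZZHZHZHZZZHZ

Rewriting each symbol of ZZHZZZHZ: Z→HZ, Z→HZ, H→ZZ, Z→HZ, Z→HZ, Z→HZ, H→ZZ, Z→HZ, which concatenates to HZ HZ ZZ HZ HZ HZ ZZ HZ.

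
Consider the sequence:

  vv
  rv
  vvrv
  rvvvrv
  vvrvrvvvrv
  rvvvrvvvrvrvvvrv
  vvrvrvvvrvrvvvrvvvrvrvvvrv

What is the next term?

rvvvrvvvrvrvvvrvvvrvrvvvrvrvvvrvvvrvrvvvrv

Each term (from the third on) is the two preceding terms concatenated in order: term 3 = vv·rv = vvrv.
Continuing: rvvvrvvvrvrvvvrv · vvrvrvvvrvrvvvrvvvrvrvvvrv gives term 8.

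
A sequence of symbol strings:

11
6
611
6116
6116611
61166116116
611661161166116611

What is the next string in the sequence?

61166116116611661161166116116

This is a Fibonacci-style word recurrence s(k) = s(k−1)·s(k−2): e.g. 6·11 = 611.
The next term joins 611661161166116611 and 61166116116.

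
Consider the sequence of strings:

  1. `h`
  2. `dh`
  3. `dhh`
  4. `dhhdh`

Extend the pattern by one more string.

dhhdhdhh

Each term (from the third on) is the previous term followed by the one before it: term 3 = dh·h = dhh.
The next term joins dhhdh and dhh.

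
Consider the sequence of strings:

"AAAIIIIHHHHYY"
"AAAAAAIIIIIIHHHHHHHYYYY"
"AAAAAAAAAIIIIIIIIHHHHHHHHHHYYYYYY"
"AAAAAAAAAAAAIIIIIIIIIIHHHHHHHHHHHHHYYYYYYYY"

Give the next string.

Reading off run lengths: A runs 3, 6, 9, 12; I runs 4, 6, 8, 10; H runs 4, 7, 10, 13; Y runs 2, 4, 6, 8 — each is linear in n (n = 1, 2, …).
At n = 5 the blocks have lengths 15, 12, 16, 10.

AAAAAAAAAAAAAAAIIIIIIIIIIIIHHHHHHHHHHHHHHHHYYYYYYYYYY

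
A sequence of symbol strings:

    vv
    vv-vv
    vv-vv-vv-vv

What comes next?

Every step duplicates the string with '-' between the halves.
Doubling vv-vv-vv-vv with '-' between the halves:

vv-vv-vv-vv-vv-vv-vv-vv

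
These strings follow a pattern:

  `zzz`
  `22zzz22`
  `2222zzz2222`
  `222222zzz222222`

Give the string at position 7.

222222222222zzz222222222222

Every step adds 22 to the front and 22 to the end of the previous string.
From 222222zzz222222, 3 further steps: 222222zzz222222 → 22222222zzz22222222 → 2222222222zzz2222222222 → (answer).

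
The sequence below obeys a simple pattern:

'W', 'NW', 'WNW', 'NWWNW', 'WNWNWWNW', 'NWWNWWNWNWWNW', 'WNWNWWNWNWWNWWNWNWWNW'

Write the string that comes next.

NWWNWWNWNWWNWWNWNWWNWNWWNWWNWNWWNW

Each term (from the third on) is the two preceding terms concatenated in order: term 3 = W·NW = WNW.
Continuing: NWWNWWNWNWWNW · WNWNWWNWNWWNWWNWNWWNW gives term 8.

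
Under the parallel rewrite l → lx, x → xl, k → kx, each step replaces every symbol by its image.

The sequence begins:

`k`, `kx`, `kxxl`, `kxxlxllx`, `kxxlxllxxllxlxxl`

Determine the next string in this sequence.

kxxlxllxxllxlxxlxllxlxxllxxlxllx

φ(kxxlxllxxllxlxxl) expands symbol-by-symbol to kx xl xl lx xl lx lx xl xl lx lx xl lx xl xl lx; joining the 16 pieces gives the next term.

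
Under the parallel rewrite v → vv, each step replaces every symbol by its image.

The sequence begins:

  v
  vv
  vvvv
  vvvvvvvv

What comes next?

vvvvvvvvvvvvvvvv

Rewriting each symbol of vvvvvvvv: v→vv, v→vv, v→vv, v→vv, v→vv, v→vv, v→vv, v→vv, which concatenates to vv vv vv vv vv vv vv vv.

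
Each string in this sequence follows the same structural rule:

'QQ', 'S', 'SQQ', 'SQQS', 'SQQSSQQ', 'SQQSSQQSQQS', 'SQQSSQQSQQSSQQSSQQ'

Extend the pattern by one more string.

From term 3 onward, concatenate the last term with the second-to-last: S·QQ = SQQ, SQQ·S = SQQS, …
So term 8 is SQQSSQQSQQSSQQSSQQ·SQQSSQQSQQS.

SQQSSQQSQQSSQQSSQQSQQSSQQSQQS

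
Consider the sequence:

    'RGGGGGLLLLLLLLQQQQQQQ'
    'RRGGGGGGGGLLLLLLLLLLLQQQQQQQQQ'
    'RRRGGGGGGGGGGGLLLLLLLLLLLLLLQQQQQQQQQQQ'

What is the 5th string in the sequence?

RRRRRGGGGGGGGGGGGGGGGGLLLLLLLLLLLLLLLLLLLLQQQQQQQQQQQQQQQ

Reading off run lengths: R runs 1, 2, 3; G runs 5, 8, 11; L runs 8, 11, 14; Q runs 7, 9, 11 — each is linear in n, where the shown terms are n = 2, 3, 4.
Setting n = 6 gives 5, 17, 20, 15 characters in each block.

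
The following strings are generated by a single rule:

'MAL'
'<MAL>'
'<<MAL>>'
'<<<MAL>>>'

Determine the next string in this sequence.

Every step adds < to the front and > to the end of the previous string.
So the next term is <·<<<MAL>>>·>.

<<<<MAL>>>>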